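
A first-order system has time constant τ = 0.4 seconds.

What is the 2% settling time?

For first-order system, 2% settling time ≈ 4τ = 4 × 0.4 = 1.6 s.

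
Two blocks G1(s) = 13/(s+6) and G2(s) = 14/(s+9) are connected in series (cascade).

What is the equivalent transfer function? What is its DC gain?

Series: multiply transfer functions. G_eq = 13/(s+6) × 14/(s+9) = 182/((s+6)(s+9)). DC gain = 182/(6×9) = 3.3704.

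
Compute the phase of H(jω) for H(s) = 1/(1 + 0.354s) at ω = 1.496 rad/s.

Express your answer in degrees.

Phase = -arctan(ωτ) = -arctan(1.496 × 0.354) = -27.9°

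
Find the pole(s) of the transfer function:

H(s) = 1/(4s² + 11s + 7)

Discriminant = 11² - 4×4×7 = 121 - 112 = 9 > 0, so two distinct real poles. Using quadratic formula: s = (-11 ± √9)/(2×4) = (-11 ± √9)/8, with √9 = 3. s₁ = -8/8 = -1, s₂ = -14/8 = -1.75. Poles: s₁ = -1, s₂ = -1.75.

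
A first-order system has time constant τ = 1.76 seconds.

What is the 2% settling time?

For first-order system, 2% settling time ≈ 4τ = 4 × 1.76 = 7.04 s.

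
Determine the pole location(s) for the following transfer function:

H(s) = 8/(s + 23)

Pole is where denominator = 0: s + 23 = 0, so s = -23.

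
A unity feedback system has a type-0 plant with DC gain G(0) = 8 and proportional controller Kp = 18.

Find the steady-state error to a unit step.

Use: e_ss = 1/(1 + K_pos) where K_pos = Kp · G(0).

K_pos = Kp · G(0) = 18 × 8 = 144. e_ss = 1/(1 + 144) = 0.0069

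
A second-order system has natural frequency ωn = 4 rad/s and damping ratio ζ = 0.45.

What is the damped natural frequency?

ωd = ωn√(1 - ζ²) = 4√(1 - 0.45²) = 3.57 rad/s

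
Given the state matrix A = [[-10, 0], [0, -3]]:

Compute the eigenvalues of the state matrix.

For diagonal matrix, eigenvalues are diagonal entries: λ₁ = -10, λ₂ = -3.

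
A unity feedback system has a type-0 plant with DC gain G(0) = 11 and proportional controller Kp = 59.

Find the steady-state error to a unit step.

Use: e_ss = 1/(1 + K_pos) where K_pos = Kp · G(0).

K_pos = Kp · G(0) = 59 × 11 = 649. e_ss = 1/(1 + 649) = 0.0015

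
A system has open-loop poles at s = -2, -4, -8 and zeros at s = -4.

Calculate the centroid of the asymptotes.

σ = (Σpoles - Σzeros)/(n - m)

σ = (Σpoles - Σzeros)/(n - m) = (-14 - (-4))/(3 - 1) = -10/2 = -5.0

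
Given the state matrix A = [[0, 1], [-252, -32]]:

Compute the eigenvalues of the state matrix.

det(A - λI) = λ² - (-32)λ + 252 = (λ - (-18))(λ - (-14)). Eigenvalues: -18, -14.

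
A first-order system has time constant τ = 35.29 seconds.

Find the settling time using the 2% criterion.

For first-order system, 2% settling time ≈ 4τ = 4 × 35.29 = 141.16 s.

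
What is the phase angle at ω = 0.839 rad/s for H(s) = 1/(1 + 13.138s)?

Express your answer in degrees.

Phase = -arctan(ωτ) = -arctan(0.839 × 13.138) = -84.8°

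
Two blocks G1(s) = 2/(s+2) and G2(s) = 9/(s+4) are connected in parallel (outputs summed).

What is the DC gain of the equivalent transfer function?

Parallel: G_eq = G1 + G2. DC gain = G1(0) + G2(0) = 2/2 + 9/4 = 1 + 2.25 = 3.25.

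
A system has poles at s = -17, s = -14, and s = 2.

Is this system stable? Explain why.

Pole(s) at s = 2 are not in the left half-plane. System is unstable.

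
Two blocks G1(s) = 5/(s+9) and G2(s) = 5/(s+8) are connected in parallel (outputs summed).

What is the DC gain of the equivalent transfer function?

Parallel: G_eq = G1 + G2. DC gain = G1(0) + G2(0) = 5/9 + 5/8 = 0.5556 + 0.625 = 1.1806.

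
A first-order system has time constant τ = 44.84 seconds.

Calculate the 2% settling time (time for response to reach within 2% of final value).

For first-order system, 2% settling time ≈ 4τ = 4 × 44.84 = 179.36 s.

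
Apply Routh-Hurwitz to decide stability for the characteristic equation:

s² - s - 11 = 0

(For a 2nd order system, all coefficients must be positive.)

Coefficients: 1, -1, -11. b=-1, c=-11 not positive, so system is unstable.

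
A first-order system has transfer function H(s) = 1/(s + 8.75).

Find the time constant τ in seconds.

For H(s) = 1/(s + 1/τ), the pole is at -1/τ = -8.75, so τ = 1/8.75 = 0.1143 s.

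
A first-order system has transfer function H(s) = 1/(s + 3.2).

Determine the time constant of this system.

For H(s) = 1/(s + 1/τ), the pole is at -1/τ = -3.2, so τ = 1/3.2 = 0.3125 s.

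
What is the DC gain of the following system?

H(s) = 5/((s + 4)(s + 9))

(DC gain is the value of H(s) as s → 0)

DC gain = H(0) = 5/(4 × 9) = 5/36 = 0.1389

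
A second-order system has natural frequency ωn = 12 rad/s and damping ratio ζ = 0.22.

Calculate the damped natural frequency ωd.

ωd = ωn√(1 - ζ²) = 12√(1 - 0.22²) = 11.71 rad/s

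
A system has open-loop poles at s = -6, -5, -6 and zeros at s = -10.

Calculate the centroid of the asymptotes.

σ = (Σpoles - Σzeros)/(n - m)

σ = (Σpoles - Σzeros)/(n - m) = (-17 - (-10))/(3 - 1) = -7/2 = -3.5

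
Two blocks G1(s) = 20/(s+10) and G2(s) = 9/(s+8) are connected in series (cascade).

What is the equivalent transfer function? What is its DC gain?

Series: multiply transfer functions. G_eq = 20/(s+10) × 9/(s+8) = 180/((s+10)(s+8)). DC gain = 180/(10×8) = 2.25.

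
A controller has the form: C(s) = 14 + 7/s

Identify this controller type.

This is a Proportional-Integral (PI) controller.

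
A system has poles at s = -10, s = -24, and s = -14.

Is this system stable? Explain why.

All poles are in the left half-plane. System is stable.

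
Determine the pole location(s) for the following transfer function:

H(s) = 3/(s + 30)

Pole is where denominator = 0: s + 30 = 0, so s = -30.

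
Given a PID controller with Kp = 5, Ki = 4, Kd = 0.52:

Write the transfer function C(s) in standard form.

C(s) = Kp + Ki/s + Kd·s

Substituting values: C(s) = 5 + 4/s + 0.52s = (0.52s² + 5s + 4)/s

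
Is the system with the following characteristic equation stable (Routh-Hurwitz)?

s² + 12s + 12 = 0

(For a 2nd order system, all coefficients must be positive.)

Coefficients: 1, 12, 12. All positive, so system is stable.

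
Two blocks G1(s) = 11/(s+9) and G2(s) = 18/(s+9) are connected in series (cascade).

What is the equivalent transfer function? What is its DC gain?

Series: multiply transfer functions. G_eq = 11/(s+9) × 18/(s+9) = 198/((s+9)(s+9)). DC gain = 198/(9×9) = 2.4444.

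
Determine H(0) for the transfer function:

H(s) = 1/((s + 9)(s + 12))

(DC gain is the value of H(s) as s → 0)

DC gain = H(0) = 1/(9 × 12) = 1/108 = 0.0093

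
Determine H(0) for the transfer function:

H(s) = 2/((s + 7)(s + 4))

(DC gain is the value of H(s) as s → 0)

DC gain = H(0) = 2/(7 × 4) = 2/28 = 0.0714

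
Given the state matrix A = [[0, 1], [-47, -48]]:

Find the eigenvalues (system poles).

det(A - λI) = λ² - (-48)λ + 47 = (λ - (-47))(λ - (-1)). Eigenvalues: -47, -1.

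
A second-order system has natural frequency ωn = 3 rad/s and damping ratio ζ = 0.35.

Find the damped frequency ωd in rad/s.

ωd = ωn√(1 - ζ²) = 3√(1 - 0.35²) = 2.81 rad/s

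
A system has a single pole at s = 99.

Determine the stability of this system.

Pole at s = 99 is in the right half-plane. Unstable.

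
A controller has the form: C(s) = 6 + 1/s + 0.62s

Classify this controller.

This is a Proportional-Integral-Derivative (PID) controller.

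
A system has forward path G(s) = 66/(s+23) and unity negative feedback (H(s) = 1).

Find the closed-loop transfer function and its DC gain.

T(s) = G/(1+GH) = [66/(s+23)] / [1 + 66/(s+23)] = 66/(s+23+66) = 66/(s+89). DC gain = 66/89 = 0.7416.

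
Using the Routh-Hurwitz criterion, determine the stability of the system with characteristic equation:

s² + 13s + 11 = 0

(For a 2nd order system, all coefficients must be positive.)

Coefficients: 1, 13, 11. All positive, so system is stable.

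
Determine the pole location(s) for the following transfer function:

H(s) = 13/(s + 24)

Pole is where denominator = 0: s + 24 = 0, so s = -24.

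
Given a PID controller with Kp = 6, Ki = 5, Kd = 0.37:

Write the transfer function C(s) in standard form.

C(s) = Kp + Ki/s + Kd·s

Substituting values: C(s) = 6 + 5/s + 0.37s = (0.37s² + 6s + 5)/s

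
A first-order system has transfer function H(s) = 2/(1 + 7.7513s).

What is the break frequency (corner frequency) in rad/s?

Corner frequency = 1/τ = 1/7.7513 = 0.129 rad/s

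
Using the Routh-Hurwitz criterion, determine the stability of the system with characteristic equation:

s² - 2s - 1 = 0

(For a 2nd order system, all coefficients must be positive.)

Coefficients: 1, -2, -1. b=-2, c=-1 not positive, so system is unstable.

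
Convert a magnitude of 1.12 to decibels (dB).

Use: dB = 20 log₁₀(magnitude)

dB = 20 log₁₀(1.12) = 1.0 dB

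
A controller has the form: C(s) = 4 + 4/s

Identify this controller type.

This is a Proportional-Integral (PI) controller.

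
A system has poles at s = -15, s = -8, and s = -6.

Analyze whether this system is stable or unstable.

All poles are in the left half-plane. System is stable.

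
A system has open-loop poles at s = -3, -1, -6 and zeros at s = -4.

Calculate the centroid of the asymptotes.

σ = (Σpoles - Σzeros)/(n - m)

σ = (Σpoles - Σzeros)/(n - m) = (-10 - (-4))/(3 - 1) = -6/2 = -3.0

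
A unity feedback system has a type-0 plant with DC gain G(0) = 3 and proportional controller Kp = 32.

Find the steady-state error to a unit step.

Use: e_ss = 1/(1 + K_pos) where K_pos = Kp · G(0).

K_pos = Kp · G(0) = 32 × 3 = 96. e_ss = 1/(1 + 96) = 0.0103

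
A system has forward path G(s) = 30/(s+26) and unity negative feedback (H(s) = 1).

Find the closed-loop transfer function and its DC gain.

T(s) = G/(1+GH) = [30/(s+26)] / [1 + 30/(s+26)] = 30/(s+26+30) = 30/(s+56). DC gain = 30/56 = 0.5357.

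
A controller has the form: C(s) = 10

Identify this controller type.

This is a Proportional (P) controller.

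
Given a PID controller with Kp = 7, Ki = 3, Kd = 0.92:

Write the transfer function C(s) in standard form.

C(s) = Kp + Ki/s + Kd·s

Substituting values: C(s) = 7 + 3/s + 0.92s = (0.92s² + 7s + 3)/s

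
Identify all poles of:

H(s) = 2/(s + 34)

Pole is where denominator = 0: s + 34 = 0, so s = -34.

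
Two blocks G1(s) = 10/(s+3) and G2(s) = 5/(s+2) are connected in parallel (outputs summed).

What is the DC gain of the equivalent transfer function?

Parallel: G_eq = G1 + G2. DC gain = G1(0) + G2(0) = 10/3 + 5/2 = 3.3333 + 2.5 = 5.8333.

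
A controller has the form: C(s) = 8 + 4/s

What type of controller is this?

This is a Proportional-Integral (PI) controller.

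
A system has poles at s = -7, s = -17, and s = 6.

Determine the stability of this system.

Pole(s) at s = 6 are not in the left half-plane. System is unstable.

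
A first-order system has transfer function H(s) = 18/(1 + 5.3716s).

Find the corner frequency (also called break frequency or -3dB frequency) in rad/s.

Corner frequency = 1/τ = 1/5.3716 = 0.186 rad/s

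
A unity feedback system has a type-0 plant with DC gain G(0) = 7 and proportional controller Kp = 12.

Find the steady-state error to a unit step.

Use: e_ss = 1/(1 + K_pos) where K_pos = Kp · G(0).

K_pos = Kp · G(0) = 12 × 7 = 84. e_ss = 1/(1 + 84) = 0.0118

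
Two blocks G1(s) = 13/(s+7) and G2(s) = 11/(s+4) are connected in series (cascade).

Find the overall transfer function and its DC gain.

Series: multiply transfer functions. G_eq = 13/(s+7) × 11/(s+4) = 143/((s+7)(s+4)). DC gain = 143/(7×4) = 5.1071.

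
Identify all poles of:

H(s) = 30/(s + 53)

Pole is where denominator = 0: s + 53 = 0, so s = -53.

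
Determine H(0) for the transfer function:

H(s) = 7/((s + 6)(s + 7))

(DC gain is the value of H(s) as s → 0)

DC gain = H(0) = 7/(6 × 7) = 7/42 = 0.1667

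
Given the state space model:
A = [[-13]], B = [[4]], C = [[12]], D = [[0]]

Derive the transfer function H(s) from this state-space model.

(sI - A)⁻¹ = 1/(s + 13). H(s) = 12 × 4/(s + 13) + 0 = 48/(s + 13).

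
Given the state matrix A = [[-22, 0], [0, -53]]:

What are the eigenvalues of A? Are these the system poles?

For diagonal matrix, eigenvalues are diagonal entries: λ₁ = -22, λ₂ = -53. Eigenvalues of A = system poles.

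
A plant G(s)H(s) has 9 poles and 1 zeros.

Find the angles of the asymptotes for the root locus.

n - m = 9 - 1 = 8. Angles: θk = (2k + 1)·180°/8 = 22.5°, 67.5°, 112.5°, 157.5°, 202.5°, 247.5°, 292.5°, 337.5°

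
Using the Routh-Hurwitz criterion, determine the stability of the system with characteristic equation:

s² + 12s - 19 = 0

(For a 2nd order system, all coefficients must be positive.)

Coefficients: 1, 12, -19. c=-19 not positive, so system is unstable.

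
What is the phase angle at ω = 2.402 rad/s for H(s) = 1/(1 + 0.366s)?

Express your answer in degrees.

Phase = -arctan(ωτ) = -arctan(2.402 × 0.366) = -41.3°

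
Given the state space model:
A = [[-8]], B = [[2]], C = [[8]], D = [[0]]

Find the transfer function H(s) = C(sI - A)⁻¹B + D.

(sI - A)⁻¹ = 1/(s + 8). H(s) = 8 × 2/(s + 8) + 0 = 16/(s + 8).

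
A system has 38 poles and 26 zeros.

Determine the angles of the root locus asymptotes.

n - m = 38 - 26 = 12. Angles: θk = (2k + 1)·180°/12 = 15°, 45°, 75°, 105°, 135°, 165°, 195°, 225°, 255°, 285°, 315°, 345°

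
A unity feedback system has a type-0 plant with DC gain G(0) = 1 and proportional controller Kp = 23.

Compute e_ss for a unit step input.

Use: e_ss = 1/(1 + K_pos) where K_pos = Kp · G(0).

K_pos = Kp · G(0) = 23 × 1 = 23. e_ss = 1/(1 + 23) = 0.0417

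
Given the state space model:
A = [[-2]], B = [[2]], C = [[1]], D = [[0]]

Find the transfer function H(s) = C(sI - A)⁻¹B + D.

(sI - A)⁻¹ = 1/(s + 2). H(s) = 1 × 2/(s + 2) + 0 = 2/(s + 2).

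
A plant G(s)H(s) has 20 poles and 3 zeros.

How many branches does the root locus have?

Root locus has n branches where n = number of poles = 20.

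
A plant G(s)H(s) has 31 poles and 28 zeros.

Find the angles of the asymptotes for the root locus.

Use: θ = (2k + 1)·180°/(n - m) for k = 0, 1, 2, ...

n - m = 31 - 28 = 3. Angles: θk = (2k + 1)·180°/3 = 60°, 180°, 300°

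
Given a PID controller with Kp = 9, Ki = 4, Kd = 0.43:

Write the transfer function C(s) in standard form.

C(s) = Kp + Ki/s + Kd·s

Substituting values: C(s) = 9 + 4/s + 0.43s = (0.43s² + 9s + 4)/s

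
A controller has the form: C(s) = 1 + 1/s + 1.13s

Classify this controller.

This is a Proportional-Integral-Derivative (PID) controller.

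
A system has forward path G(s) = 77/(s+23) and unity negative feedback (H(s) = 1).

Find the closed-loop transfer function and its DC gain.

T(s) = G/(1+GH) = [77/(s+23)] / [1 + 77/(s+23)] = 77/(s+23+77) = 77/(s+100). DC gain = 77/100 = 0.77.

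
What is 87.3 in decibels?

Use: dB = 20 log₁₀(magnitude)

dB = 20 log₁₀(87.3) = 38.8 dB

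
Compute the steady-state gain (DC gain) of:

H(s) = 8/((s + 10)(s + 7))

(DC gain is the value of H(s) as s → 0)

DC gain = H(0) = 8/(10 × 7) = 8/70 = 0.1143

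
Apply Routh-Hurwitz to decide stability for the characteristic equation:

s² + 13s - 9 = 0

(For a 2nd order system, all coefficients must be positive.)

Coefficients: 1, 13, -9. c=-9 not positive, so system is unstable.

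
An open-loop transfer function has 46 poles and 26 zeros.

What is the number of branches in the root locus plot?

Root locus has n branches where n = number of poles = 46.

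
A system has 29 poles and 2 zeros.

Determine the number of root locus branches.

Root locus has n branches where n = number of poles = 29.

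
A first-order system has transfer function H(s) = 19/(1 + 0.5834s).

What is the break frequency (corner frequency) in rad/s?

Corner frequency = 1/τ = 1/0.5834 = 1.714 rad/s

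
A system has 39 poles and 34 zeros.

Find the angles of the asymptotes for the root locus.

n - m = 39 - 34 = 5. Angles: θk = (2k + 1)·180°/5 = 36°, 108°, 180°, 252°, 324°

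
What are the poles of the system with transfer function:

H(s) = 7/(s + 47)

Pole is where denominator = 0: s + 47 = 0, so s = -47.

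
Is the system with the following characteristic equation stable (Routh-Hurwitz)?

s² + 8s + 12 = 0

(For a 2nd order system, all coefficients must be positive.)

Coefficients: 1, 8, 12. All positive, so system is stable.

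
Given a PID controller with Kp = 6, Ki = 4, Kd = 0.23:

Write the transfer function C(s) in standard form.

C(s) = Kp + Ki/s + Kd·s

Substituting values: C(s) = 6 + 4/s + 0.23s = (0.23s² + 6s + 4)/s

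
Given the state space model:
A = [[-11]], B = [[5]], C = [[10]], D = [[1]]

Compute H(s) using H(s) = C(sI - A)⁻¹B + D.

(sI - A)⁻¹ = 1/(s + 11). H(s) = 10×5/(s + 11) + 1 = (s + 61)/(s + 11).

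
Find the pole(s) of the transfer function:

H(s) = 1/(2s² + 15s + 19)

Discriminant = 15² - 4×2×19 = 225 - 152 = 73 > 0, so two distinct real poles. Using quadratic formula: s = (-15 ± √73)/(2×2) = (-15 ± √73)/4, with √73 ≈ 8.5440. s₁ ≈ -1.6140, s₂ ≈ -5.8860. Poles: s₁ = -1.6140, s₂ = -5.8860.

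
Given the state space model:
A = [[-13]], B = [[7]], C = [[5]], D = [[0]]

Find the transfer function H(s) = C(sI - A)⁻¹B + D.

(sI - A)⁻¹ = 1/(s + 13). H(s) = 5 × 7/(s + 13) + 0 = 35/(s + 13).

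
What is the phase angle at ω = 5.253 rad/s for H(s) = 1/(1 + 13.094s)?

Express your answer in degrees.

Phase = -arctan(ωτ) = -arctan(5.253 × 13.094) = -89.2°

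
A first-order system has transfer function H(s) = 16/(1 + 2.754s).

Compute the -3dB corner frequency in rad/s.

Corner frequency = 1/τ = 1/2.754 = 0.363 rad/s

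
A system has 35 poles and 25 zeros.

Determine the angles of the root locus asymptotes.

n - m = 35 - 25 = 10. Angles: θk = (2k + 1)·180°/10 = 18°, 54°, 90°, 126°, 162°, 198°, 234°, 270°, 306°, 342°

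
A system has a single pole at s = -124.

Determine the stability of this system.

Pole at s = -124 is in the left half-plane. Stable.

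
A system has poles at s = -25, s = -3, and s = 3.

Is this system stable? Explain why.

Pole(s) at s = 3 are not in the left half-plane. System is unstable.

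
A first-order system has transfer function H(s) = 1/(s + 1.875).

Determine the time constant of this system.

For H(s) = 1/(s + 1/τ), the pole is at -1/τ = -1.875, so τ = 1/1.875 = 0.5333 s.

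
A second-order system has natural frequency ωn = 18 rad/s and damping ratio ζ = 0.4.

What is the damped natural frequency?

ωd = ωn√(1 - ζ²) = 18√(1 - 0.4²) = 16.5 rad/s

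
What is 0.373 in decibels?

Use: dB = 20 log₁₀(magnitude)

dB = 20 log₁₀(0.373) = -8.6 dB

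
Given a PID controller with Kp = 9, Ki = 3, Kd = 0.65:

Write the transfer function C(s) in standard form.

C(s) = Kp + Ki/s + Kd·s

Substituting values: C(s) = 9 + 3/s + 0.65s = (0.65s² + 9s + 3)/s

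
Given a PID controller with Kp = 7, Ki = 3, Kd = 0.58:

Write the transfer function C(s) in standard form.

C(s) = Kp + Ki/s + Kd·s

Substituting values: C(s) = 7 + 3/s + 0.58s = (0.58s² + 7s + 3)/s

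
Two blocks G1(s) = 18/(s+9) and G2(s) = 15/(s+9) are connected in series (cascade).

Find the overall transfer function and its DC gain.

Series: multiply transfer functions. G_eq = 18/(s+9) × 15/(s+9) = 270/((s+9)(s+9)). DC gain = 270/(9×9) = 3.3333.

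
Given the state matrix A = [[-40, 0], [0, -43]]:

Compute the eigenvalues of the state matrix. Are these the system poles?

For diagonal matrix, eigenvalues are diagonal entries: λ₁ = -40, λ₂ = -43. Eigenvalues of A = system poles.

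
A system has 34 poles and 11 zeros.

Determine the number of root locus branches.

Root locus has n branches where n = number of poles = 34.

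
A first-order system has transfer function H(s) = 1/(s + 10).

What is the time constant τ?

For H(s) = 1/(s + 1/τ), the pole is at -1/τ = -10, so τ = 1/10 = 0.1 s.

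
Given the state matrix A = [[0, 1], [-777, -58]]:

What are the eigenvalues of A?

det(A - λI) = λ² - (-58)λ + 777 = (λ - (-21))(λ - (-37)). Eigenvalues: -21, -37.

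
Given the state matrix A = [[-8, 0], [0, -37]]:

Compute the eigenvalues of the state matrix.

For diagonal matrix, eigenvalues are diagonal entries: λ₁ = -8, λ₂ = -37.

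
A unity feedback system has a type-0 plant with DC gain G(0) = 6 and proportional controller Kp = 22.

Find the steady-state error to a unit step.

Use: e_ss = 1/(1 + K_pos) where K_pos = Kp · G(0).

K_pos = Kp · G(0) = 22 × 6 = 132. e_ss = 1/(1 + 132) = 0.0075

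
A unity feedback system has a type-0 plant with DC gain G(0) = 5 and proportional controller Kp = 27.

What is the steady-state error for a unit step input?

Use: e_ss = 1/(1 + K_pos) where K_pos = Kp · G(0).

K_pos = Kp · G(0) = 27 × 5 = 135. e_ss = 1/(1 + 135) = 0.0074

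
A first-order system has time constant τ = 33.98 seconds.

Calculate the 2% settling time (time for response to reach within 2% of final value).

For first-order system, 2% settling time ≈ 4τ = 4 × 33.98 = 135.92 s.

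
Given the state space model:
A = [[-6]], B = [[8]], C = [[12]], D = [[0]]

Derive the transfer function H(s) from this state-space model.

(sI - A)⁻¹ = 1/(s + 6). H(s) = 12 × 8/(s + 6) + 0 = 96/(s + 6).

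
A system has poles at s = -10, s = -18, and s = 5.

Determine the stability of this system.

Pole(s) at s = 5 are not in the left half-plane. System is unstable.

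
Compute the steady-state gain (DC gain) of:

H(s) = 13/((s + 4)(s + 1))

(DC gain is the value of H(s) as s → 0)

DC gain = H(0) = 13/(4 × 1) = 13/4 = 3.25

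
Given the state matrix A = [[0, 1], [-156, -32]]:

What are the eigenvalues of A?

det(A - λI) = λ² - (-32)λ + 156 = (λ - (-6))(λ - (-26)). Eigenvalues: -6, -26.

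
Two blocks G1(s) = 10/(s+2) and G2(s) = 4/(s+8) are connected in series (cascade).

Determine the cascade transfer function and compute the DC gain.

Series: multiply transfer functions. G_eq = 10/(s+2) × 4/(s+8) = 40/((s+2)(s+8)). DC gain = 40/(2×8) = 2.5.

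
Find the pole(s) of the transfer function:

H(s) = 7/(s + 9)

Pole is where denominator = 0: s + 9 = 0, so s = -9.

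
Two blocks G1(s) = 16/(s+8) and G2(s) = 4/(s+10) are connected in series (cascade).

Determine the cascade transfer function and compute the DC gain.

Series: multiply transfer functions. G_eq = 16/(s+8) × 4/(s+10) = 64/((s+8)(s+10)). DC gain = 64/(8×10) = 0.8.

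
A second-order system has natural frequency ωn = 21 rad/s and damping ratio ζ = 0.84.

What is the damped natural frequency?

ωd = ωn√(1 - ζ²) = 21√(1 - 0.84²) = 11.39 rad/s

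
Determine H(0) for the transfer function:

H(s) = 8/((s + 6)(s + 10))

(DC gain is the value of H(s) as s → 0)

DC gain = H(0) = 8/(6 × 10) = 8/60 = 0.1333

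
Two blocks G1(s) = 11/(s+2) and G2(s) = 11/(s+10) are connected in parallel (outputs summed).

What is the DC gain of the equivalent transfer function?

Parallel: G_eq = G1 + G2. DC gain = G1(0) + G2(0) = 11/2 + 11/10 = 5.5 + 1.1 = 6.6.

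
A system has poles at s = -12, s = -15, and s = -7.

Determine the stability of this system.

All poles are in the left half-plane. System is stable.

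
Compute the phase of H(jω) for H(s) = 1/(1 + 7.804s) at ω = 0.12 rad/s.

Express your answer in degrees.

Phase = -arctan(ωτ) = -arctan(0.12 × 7.804) = -43.1°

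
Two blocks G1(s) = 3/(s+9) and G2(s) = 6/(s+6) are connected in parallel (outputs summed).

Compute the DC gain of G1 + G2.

Parallel: G_eq = G1 + G2. DC gain = G1(0) + G2(0) = 3/9 + 6/6 = 0.3333 + 1 = 1.3333.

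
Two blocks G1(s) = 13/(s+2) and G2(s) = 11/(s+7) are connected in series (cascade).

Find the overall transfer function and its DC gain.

Series: multiply transfer functions. G_eq = 13/(s+2) × 11/(s+7) = 143/((s+2)(s+7)). DC gain = 143/(2×7) = 10.2143.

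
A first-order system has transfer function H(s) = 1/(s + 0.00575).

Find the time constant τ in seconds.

For H(s) = 1/(s + 1/τ), the pole is at -1/τ = -0.00575, so τ = 1/0.00575 = 173.9 s.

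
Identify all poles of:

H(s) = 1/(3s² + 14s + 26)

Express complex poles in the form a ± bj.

Discriminant = 14² - 4×3×26 = 196 - 312 = -116 < 0, so the poles are a complex conjugate pair s = (-14 ± j√116)/(2×3). Real part = -14/(2×3) = -14/6 ≈ -2.3333; imaginary part = ±√116/(2×3) ≈ 1.7951. Poles: s = -2.3333 ± 1.7951j.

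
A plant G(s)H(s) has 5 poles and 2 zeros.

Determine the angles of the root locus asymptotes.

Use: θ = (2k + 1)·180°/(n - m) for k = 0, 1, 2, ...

n - m = 5 - 2 = 3. Angles: θk = (2k + 1)·180°/3 = 60°, 180°, 300°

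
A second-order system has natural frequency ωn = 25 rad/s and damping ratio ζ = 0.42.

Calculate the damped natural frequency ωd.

ωd = ωn√(1 - ζ²) = 25√(1 - 0.42²) = 22.69 rad/s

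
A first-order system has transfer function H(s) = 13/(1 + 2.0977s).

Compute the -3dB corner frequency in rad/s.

Corner frequency = 1/τ = 1/2.0977 = 0.477 rad/s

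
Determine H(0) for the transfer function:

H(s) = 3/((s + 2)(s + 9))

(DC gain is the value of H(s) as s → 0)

DC gain = H(0) = 3/(2 × 9) = 3/18 = 0.1667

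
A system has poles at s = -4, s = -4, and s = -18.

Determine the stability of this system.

All poles are in the left half-plane. System is stable.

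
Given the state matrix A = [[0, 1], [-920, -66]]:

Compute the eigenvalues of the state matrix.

det(A - λI) = λ² - (-66)λ + 920 = (λ - (-46))(λ - (-20)). Eigenvalues: -46, -20.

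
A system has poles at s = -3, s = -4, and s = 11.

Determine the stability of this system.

Pole(s) at s = 11 are not in the left half-plane. System is unstable.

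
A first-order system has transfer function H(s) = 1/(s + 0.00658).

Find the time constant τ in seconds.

For H(s) = 1/(s + 1/τ), the pole is at -1/τ = -0.00658, so τ = 1/0.00658 = 152 s.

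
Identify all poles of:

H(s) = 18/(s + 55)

Pole is where denominator = 0: s + 55 = 0, so s = -55.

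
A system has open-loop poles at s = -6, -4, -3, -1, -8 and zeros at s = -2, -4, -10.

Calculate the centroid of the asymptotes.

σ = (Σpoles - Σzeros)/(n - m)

σ = (Σpoles - Σzeros)/(n - m) = (-22 - (-16))/(5 - 3) = -6/2 = -3.0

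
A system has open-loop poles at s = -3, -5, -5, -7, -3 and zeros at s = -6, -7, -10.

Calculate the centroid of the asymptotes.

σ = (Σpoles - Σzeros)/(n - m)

σ = (Σpoles - Σzeros)/(n - m) = (-23 - (-23))/(5 - 3) = 0/2 = 0.0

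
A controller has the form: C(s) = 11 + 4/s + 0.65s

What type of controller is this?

This is a Proportional-Integral-Derivative (PID) controller.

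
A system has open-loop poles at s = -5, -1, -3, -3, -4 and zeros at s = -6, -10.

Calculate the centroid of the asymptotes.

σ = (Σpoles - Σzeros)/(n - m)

σ = (Σpoles - Σzeros)/(n - m) = (-16 - (-16))/(5 - 2) = 0/3 = 0.0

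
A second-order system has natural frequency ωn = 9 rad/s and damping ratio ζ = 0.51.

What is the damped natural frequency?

ωd = ωn√(1 - ζ²) = 9√(1 - 0.51²) = 7.74 rad/s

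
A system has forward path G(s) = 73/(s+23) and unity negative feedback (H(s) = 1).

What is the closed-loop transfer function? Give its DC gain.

T(s) = G/(1+GH) = [73/(s+23)] / [1 + 73/(s+23)] = 73/(s+23+73) = 73/(s+96). DC gain = 73/96 = 0.7604.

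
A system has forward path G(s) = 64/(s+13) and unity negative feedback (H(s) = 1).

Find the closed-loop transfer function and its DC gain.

T(s) = G/(1+GH) = [64/(s+13)] / [1 + 64/(s+13)] = 64/(s+13+64) = 64/(s+77). DC gain = 64/77 = 0.8312.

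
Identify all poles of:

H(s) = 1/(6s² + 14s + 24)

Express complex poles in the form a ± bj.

Discriminant = 14² - 4×6×24 = 196 - 576 = -380 < 0, so the poles are a complex conjugate pair s = (-14 ± j√380)/(2×6). Real part = -14/(2×6) = -14/12 ≈ -1.1667; imaginary part = ±√380/(2×6) ≈ 1.6245. Poles: s = -1.1667 ± 1.6245j.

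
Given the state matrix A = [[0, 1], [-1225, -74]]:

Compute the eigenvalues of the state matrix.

det(A - λI) = λ² - (-74)λ + 1225 = (λ - (-49))(λ - (-25)). Eigenvalues: -49, -25.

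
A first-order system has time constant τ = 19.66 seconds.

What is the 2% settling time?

For first-order system, 2% settling time ≈ 4τ = 4 × 19.66 = 78.64 s.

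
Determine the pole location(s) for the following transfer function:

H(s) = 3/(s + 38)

Pole is where denominator = 0: s + 38 = 0, so s = -38.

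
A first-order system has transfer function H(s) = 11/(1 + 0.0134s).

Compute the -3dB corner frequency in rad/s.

Corner frequency = 1/τ = 1/0.0134 = 74.627 rad/s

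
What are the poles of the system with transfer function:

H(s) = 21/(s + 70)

Pole is where denominator = 0: s + 70 = 0, so s = -70.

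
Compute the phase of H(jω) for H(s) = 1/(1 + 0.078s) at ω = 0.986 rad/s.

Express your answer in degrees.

Phase = -arctan(ωτ) = -arctan(0.986 × 0.078) = -4.4°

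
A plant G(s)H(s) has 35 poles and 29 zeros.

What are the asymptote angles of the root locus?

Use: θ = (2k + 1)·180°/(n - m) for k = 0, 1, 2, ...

n - m = 35 - 29 = 6. Angles: θk = (2k + 1)·180°/6 = 30°, 90°, 150°, 210°, 270°, 330°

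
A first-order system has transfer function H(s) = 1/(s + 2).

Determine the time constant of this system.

For H(s) = 1/(s + 1/τ), the pole is at -1/τ = -2, so τ = 1/2 = 0.5 s.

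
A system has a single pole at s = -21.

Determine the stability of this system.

Pole at s = -21 is in the left half-plane. Stable.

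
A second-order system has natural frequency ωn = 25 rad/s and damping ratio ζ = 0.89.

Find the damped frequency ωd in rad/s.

ωd = ωn√(1 - ζ²) = 25√(1 - 0.89²) = 11.4 rad/s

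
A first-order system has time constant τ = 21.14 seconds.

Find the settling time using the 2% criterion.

For first-order system, 2% settling time ≈ 4τ = 4 × 21.14 = 84.56 s.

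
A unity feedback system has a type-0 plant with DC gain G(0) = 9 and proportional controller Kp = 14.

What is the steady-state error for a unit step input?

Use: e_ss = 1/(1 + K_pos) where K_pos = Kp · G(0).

K_pos = Kp · G(0) = 14 × 9 = 126. e_ss = 1/(1 + 126) = 0.0079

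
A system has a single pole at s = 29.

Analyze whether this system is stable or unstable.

Pole at s = 29 is in the right half-plane. Unstable.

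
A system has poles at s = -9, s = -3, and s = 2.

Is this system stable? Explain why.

Pole(s) at s = 2 are not in the left half-plane. System is unstable.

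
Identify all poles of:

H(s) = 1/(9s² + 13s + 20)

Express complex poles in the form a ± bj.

Discriminant = 13² - 4×9×20 = 169 - 720 = -551 < 0, so the poles are a complex conjugate pair s = (-13 ± j√551)/(2×9). Real part = -13/(2×9) = -13/18 ≈ -0.7222; imaginary part = ±√551/(2×9) ≈ 1.3041. Poles: s = -0.7222 ± 1.3041j.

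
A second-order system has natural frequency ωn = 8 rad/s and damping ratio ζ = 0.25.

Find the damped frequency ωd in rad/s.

ωd = ωn√(1 - ζ²) = 8√(1 - 0.25²) = 7.75 rad/s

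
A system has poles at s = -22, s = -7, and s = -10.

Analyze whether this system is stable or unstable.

All poles are in the left half-plane. System is stable.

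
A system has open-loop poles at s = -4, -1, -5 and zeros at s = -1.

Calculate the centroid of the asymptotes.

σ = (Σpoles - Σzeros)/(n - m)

σ = (Σpoles - Σzeros)/(n - m) = (-10 - (-1))/(3 - 1) = -9/2 = -4.5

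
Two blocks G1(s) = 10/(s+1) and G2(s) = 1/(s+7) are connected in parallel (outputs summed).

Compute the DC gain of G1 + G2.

Parallel: G_eq = G1 + G2. DC gain = G1(0) + G2(0) = 10/1 + 1/7 = 10 + 0.1429 = 10.1429.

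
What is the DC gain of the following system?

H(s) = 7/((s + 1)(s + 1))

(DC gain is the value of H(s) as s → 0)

DC gain = H(0) = 7/(1 × 1) = 7/1 = 7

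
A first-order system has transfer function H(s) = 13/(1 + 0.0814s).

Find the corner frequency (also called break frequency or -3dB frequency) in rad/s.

Corner frequency = 1/τ = 1/0.0814 = 12.285 rad/s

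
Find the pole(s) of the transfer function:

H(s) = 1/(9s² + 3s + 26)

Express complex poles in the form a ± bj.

Discriminant = 3² - 4×9×26 = 9 - 936 = -927 < 0, so the poles are a complex conjugate pair s = (-3 ± j√927)/(2×9). Real part = -3/(2×9) = -3/18 ≈ -0.1667; imaginary part = ±√927/(2×9) ≈ 1.6915. Poles: s = -0.1667 ± 1.6915j.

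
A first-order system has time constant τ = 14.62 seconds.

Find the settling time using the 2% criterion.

For first-order system, 2% settling time ≈ 4τ = 4 × 14.62 = 58.48 s.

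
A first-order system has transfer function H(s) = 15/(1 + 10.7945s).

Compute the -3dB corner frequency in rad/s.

Corner frequency = 1/τ = 1/10.7945 = 0.093 rad/s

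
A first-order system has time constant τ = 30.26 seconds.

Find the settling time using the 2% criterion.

For first-order system, 2% settling time ≈ 4τ = 4 × 30.26 = 121.04 s.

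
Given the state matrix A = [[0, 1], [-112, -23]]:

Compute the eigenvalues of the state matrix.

det(A - λI) = λ² - (-23)λ + 112 = (λ - (-16))(λ - (-7)). Eigenvalues: -16, -7.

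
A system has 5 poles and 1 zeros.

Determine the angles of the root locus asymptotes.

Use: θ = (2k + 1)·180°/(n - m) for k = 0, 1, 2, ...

n - m = 5 - 1 = 4. Angles: θk = (2k + 1)·180°/4 = 45°, 135°, 225°, 315°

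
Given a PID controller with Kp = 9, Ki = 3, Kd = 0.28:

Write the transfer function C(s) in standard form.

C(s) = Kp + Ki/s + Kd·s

Substituting values: C(s) = 9 + 3/s + 0.28s = (0.28s² + 9s + 3)/s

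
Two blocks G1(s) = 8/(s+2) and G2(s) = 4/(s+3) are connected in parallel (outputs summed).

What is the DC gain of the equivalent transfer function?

Parallel: G_eq = G1 + G2. DC gain = G1(0) + G2(0) = 8/2 + 4/3 = 4 + 1.3333 = 5.3333.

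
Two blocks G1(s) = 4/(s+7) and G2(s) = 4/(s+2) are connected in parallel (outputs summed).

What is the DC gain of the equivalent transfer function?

Parallel: G_eq = G1 + G2. DC gain = G1(0) + G2(0) = 4/7 + 4/2 = 0.5714 + 2 = 2.5714.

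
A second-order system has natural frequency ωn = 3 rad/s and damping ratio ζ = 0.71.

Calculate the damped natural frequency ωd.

ωd = ωn√(1 - ζ²) = 3√(1 - 0.71²) = 2.11 rad/s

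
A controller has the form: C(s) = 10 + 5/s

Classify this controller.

This is a Proportional-Integral (PI) controller.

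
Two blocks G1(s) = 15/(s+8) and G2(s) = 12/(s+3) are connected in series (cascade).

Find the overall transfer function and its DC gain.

Series: multiply transfer functions. G_eq = 15/(s+8) × 12/(s+3) = 180/((s+8)(s+3)). DC gain = 180/(8×3) = 7.5.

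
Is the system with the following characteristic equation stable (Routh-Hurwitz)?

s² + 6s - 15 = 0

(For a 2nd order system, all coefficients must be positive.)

Coefficients: 1, 6, -15. c=-15 not positive, so system is unstable.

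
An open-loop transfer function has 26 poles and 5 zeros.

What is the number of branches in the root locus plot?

Root locus has n branches where n = number of poles = 26.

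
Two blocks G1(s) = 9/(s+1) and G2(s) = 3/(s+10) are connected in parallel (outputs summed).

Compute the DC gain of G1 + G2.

Parallel: G_eq = G1 + G2. DC gain = G1(0) + G2(0) = 9/1 + 3/10 = 9 + 0.3 = 9.3.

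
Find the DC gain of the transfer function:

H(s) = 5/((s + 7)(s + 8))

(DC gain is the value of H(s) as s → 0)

DC gain = H(0) = 5/(7 × 8) = 5/56 = 0.0893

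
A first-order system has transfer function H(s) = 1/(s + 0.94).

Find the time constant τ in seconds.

For H(s) = 1/(s + 1/τ), the pole is at -1/τ = -0.94, so τ = 1/0.94 = 1.0638 s.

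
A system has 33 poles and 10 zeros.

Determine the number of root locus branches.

Root locus has n branches where n = number of poles = 33.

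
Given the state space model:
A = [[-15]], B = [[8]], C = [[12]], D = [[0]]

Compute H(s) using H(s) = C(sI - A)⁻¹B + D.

(sI - A)⁻¹ = 1/(s + 15). H(s) = 12 × 8/(s + 15) + 0 = 96/(s + 15).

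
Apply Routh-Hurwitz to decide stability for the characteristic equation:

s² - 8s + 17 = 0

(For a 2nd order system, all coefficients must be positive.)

Coefficients: 1, -8, 17. b=-8 not positive, so system is unstable.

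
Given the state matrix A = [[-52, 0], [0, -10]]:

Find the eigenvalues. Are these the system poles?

For diagonal matrix, eigenvalues are diagonal entries: λ₁ = -52, λ₂ = -10. Eigenvalues of A = system poles.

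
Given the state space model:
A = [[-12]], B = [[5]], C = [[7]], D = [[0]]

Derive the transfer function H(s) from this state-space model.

(sI - A)⁻¹ = 1/(s + 12). H(s) = 7 × 5/(s + 12) + 0 = 35/(s + 12).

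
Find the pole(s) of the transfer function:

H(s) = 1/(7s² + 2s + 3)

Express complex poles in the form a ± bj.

Discriminant = 2² - 4×7×3 = 4 - 84 = -80 < 0, so the poles are a complex conjugate pair s = (-2 ± j√80)/(2×7). Real part = -2/(2×7) = -2/14 ≈ -0.1429; imaginary part = ±√80/(2×7) ≈ 0.6389. Poles: s = -0.1429 ± 0.6389j.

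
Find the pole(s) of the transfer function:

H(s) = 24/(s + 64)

Pole is where denominator = 0: s + 64 = 0, so s = -64.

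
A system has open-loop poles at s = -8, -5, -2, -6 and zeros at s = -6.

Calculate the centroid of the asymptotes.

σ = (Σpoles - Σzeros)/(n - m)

σ = (Σpoles - Σzeros)/(n - m) = (-21 - (-6))/(4 - 1) = -15/3 = -5.0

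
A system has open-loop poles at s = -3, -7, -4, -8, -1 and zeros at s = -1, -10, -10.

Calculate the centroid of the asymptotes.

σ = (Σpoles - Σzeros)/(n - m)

σ = (Σpoles - Σzeros)/(n - m) = (-23 - (-21))/(5 - 3) = -2/2 = -1.0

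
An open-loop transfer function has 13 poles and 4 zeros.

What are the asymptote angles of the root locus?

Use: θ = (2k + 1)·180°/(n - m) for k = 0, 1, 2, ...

n - m = 13 - 4 = 9. Angles: θk = (2k + 1)·180°/9 = 20°, 60°, 100°, 140°, 180°, 220°, 260°, 300°, 340°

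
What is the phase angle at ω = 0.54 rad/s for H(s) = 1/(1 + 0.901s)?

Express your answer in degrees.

Phase = -arctan(ωτ) = -arctan(0.54 × 0.901) = -25.9°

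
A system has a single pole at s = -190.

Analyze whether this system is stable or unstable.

Pole at s = -190 is in the left half-plane. Stable.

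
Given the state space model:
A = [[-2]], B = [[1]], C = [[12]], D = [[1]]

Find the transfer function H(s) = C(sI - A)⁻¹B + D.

(sI - A)⁻¹ = 1/(s + 2). H(s) = 12×1/(s + 2) + 1 = (s + 14)/(s + 2).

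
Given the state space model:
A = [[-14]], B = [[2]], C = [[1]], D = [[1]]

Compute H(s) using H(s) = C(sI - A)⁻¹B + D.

(sI - A)⁻¹ = 1/(s + 14). H(s) = 1×2/(s + 14) + 1 = (s + 16)/(s + 14).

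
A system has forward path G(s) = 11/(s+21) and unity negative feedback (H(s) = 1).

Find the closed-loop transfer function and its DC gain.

T(s) = G/(1+GH) = [11/(s+21)] / [1 + 11/(s+21)] = 11/(s+21+11) = 11/(s+32). DC gain = 11/32 = 0.34375.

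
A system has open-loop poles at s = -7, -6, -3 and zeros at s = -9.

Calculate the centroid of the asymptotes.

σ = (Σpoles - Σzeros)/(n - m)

σ = (Σpoles - Σzeros)/(n - m) = (-16 - (-9))/(3 - 1) = -7/2 = -3.5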